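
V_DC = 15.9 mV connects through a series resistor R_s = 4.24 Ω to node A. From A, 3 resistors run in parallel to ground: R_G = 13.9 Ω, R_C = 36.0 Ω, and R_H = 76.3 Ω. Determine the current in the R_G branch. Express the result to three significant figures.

Combine the parallel branches: R_p = (1/13.9 + 1/36.0 + 1/76.3)⁻¹ = 8.863 Ω.
V_A by voltage divider: V_A = 15.9 × 8.863/(4.24 + 8.863) = 10.75 mV.
I(R_G) = V_A / R_G = 10.75/13.9 = 0.7737 mA.
(Equivalently: I_total = 1.213 mA, then current-divider fraction G_k/ΣG = 0.6376.)

I ≈ 0.774 mA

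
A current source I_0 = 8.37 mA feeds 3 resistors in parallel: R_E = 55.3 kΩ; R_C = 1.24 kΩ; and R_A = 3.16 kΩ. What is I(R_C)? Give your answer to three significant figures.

I ≈ 5.92 mA

Total conductance ΣG = 1/55.3 + 1/1.24 + 1/3.16 = 1.141 (units of 1/kΩ).
Current divider: I(R_C) = I_0 · G_k/ΣG = 8.37 × (0.8065/1.141) = 8.37 × 0.7068 = 5.916 mA.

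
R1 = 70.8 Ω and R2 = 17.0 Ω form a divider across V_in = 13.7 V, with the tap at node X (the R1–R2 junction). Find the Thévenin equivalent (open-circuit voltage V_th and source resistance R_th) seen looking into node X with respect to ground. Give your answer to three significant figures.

V_th ≈ 2.65 V, R_th ≈ 13.7 Ω

With X open, the divider is unloaded: V_th = 13.7 × 17.0/87.80 = 2.653 V.
Looking into X with the source shorted: R_th = R1·R2/(R1+R2) = 70.80 × 17.0/87.80 = 13.71 Ω.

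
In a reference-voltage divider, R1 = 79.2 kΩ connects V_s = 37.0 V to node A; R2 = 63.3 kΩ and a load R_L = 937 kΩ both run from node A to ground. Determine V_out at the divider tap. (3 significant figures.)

First combine the lower leg with the load: R2 ‖ R_L = 59.29 kΩ.
Voltage divider with the loaded lower leg: V_out = 37.0 × 59.29/(79.2 + 59.29) = 37.0 × 0.4281 = 15.84 V.

V_out ≈ 15.8 V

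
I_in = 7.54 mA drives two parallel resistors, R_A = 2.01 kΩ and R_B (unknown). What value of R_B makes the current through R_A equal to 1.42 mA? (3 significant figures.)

R_B ≈ 0.466 kΩ

The fraction through R_A equals R_B/(R_A+R_B).
With f = 0.1883, R_B = R_A · f/(1−f) = 2.01 × 0.2320 = 0.4664 kΩ.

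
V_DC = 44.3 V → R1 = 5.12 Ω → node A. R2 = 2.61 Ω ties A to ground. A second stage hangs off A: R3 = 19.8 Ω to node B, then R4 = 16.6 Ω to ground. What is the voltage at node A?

Node A sees R2 in parallel with the series input of stage 2, R3 + R4 = 36.40 Ω.
Effective lower resistance at A: R2 ‖ 36.40 = 2.435 Ω.
V_A = 44.3 × 2.435/(5.12 + 2.435) = 14.28 V.

V_A ≈ 14.3 V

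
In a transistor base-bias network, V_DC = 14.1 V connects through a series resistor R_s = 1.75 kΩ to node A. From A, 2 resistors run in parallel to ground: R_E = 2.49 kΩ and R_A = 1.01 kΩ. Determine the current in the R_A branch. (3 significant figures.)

Combine the parallel branches: R_p = (1/2.49 + 1/1.01)⁻¹ = 0.7185 kΩ.
Node voltage V_A = V_DC · R_p/(R_s + R_p) = 14.1 × 0.2911 = 4.104 V.
Branch current I = V_A/R_A = 4.104/1.01 = 4.064 mA.

I ≈ 4.06 mA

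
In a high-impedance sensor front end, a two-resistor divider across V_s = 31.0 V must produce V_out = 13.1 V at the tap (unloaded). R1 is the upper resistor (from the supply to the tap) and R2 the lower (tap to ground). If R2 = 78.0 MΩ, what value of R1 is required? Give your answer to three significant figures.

The divider ratio is R2/(R1+R2) = 13.1/31.0 = 0.4226.
R1 = R2·(1/k − 1) = 78.0 × 1.366 = 106.6 MΩ.

R1 ≈ 107 MΩ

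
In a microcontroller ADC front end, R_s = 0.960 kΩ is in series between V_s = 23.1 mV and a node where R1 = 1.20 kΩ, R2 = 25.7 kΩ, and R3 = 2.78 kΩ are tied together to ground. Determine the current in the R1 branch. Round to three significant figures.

I ≈ 8.82 µA

Combine the parallel branches: R_p = (1/1.20 + 1/25.7 + 1/2.78)⁻¹ = 0.8117 kΩ.
Node voltage V_A = V_s · R_p/(R_s + R_p) = 23.1 × 0.4582 = 10.58 mV.
Branch current I = V_A/R1 = 10.58/1.20 = 8.819 µA.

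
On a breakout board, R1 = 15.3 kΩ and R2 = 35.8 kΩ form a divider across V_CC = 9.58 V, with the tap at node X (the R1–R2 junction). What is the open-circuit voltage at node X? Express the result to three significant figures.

V_th is the unloaded tap voltage: V_CC · R2/(R1+R2) = 9.58 × 0.7006 = 6.712 V.

V_th ≈ 6.71 V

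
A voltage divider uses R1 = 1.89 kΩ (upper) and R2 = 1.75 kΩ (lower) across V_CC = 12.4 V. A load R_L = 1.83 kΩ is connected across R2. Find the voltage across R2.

V_out ≈ 3.98 V

R2 ‖ R_L = (1.75 × 1.83)/(1.75 + 1.83) = 0.8946 kΩ.
Then V_out = V_CC · R2'/(R1 + R2') = 12.4 × 0.8946/2.785 = 3.984 V.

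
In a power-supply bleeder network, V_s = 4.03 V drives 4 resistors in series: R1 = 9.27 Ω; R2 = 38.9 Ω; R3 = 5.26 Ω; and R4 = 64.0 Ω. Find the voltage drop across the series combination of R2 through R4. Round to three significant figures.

V ≈ 3.71 V

Total series resistance ΣR = 9.27 + 38.9 + 5.26 + 64.0 = 117.4 Ω.
R_{R2..R4} = 38.9 + 5.26 + 64.0 = 108.2 Ω.
V = V_s · R/ΣR = 4.03 × 0.9211 = 3.712 V.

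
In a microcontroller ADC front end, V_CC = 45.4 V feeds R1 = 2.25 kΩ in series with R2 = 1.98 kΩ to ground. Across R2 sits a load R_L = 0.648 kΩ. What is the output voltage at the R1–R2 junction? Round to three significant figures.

First combine the lower leg with the load: R2 ‖ R_L = 0.4882 kΩ.
Now apply the divider: V_out = 45.4 × 0.1783 = 8.095 V.
(Unloaded it would be 21.3 V; the load pulls it down.)

V_out ≈ 8.09 V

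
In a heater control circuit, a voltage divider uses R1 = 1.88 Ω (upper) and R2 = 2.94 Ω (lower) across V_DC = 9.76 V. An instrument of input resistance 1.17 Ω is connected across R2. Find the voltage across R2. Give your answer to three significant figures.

First combine the lower leg with the load: R2 ‖ R_L = 0.8369 Ω.
Then V_out = V_DC · R2'/(R1 + R2') = 9.76 × 0.8369/2.717 = 3.007 V.

V_out ≈ 3.01 V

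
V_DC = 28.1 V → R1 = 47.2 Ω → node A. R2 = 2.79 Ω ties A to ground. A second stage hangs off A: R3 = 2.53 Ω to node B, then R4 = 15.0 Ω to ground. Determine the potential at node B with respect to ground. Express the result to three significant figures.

Looking into the second stage from A: R3 + R4 = 17.53 Ω appears in parallel with R2.
Effective lower resistance at A: R2 ‖ 17.53 = 2.407 Ω.
V_A = 28.1 × 2.407/(47.2 + 2.407) = 1.363 V.
Stage 2 is unloaded, so V_B = V_A · R4/(R3+R4) = 1.363 × 15.0/17.53 = 1.167 V.

V_B ≈ 1.17 V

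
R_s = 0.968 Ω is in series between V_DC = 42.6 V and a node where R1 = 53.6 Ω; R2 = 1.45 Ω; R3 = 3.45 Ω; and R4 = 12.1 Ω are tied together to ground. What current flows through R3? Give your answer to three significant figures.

I ≈ 6.03 A

Equivalent of the parallel group: R_p = 0.9252 Ω.
Node voltage V_A = V_DC · R_p/(R_s + R_p) = 42.6 × 0.4887 = 20.82 V.
Branch current I = V_A/R3 = 20.82/3.45 = 6.034 A.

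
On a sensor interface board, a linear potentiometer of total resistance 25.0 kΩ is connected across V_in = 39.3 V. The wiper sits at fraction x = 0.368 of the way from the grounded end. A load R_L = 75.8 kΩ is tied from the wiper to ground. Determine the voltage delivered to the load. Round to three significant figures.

The pot divides into 15.80 kΩ above the wiper and 9.200 kΩ below.
R_L loads the lower segment: effective lower R = 8.204 kΩ.
Then V_out = V_in · 8.204/(15.80 + 8.204) = 13.43 V.

V_out ≈ 13.4 V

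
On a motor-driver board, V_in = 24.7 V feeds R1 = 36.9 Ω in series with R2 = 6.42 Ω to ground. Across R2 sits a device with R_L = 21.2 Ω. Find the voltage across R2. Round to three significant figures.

The load sits in parallel with R2, giving an effective lower resistance R2' = R2·R_L/(R2+R_L) = 4.928 Ω.
Voltage divider with the loaded lower leg: V_out = 24.7 × 4.928/(36.9 + 4.928) = 24.7 × 0.1178 = 2.910 V.
(Unloaded it would be 3.66 V; the load pulls it down.)

V_out ≈ 2.91 V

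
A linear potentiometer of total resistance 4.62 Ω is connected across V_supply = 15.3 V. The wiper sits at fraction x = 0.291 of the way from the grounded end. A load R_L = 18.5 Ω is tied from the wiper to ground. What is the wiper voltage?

V_out ≈ 4.23 V

Lower segment x·R_p = 1.344 Ω; upper segment (1−x)·R_p = 3.276 Ω.
R_L loads the lower segment: effective lower R = 1.253 Ω.
Then V_out = V_supply · 1.253/(3.276 + 1.253) = 4.234 V.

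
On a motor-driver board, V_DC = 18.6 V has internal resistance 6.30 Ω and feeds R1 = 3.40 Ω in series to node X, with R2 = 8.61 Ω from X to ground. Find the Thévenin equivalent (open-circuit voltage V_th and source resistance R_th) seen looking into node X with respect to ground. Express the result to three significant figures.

R1' = 6.30 + 3.40 = 9.700 Ω (source resistance + R1).
Open-circuit (no load on X): V_th = V_DC · R2/(R1' + R2) = 18.6 × 8.61/(9.700 + 8.61) = 8.746 V.
Zeroing V_DC shorts the top of R1' to ground, so R_th = R1' ‖ R2 = 4.561 Ω.

V_th ≈ 8.75 V, R_th ≈ 4.56 Ω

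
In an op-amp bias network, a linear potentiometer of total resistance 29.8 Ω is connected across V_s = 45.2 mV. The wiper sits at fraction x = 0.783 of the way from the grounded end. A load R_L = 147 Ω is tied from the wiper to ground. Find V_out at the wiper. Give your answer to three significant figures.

V_out ≈ 34.2 mV

The pot divides into 6.467 Ω above the wiper and 23.33 Ω below.
Lower segment in parallel with the load: 23.33 ‖ 147 = 20.14 Ω.
Loaded-divider output: V_out = 45.2 × 0.7569 = 34.21 mV.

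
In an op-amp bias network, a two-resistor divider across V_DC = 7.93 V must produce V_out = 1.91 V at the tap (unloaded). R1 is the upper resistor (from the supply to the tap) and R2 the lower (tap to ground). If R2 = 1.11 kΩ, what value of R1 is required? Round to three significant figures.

R1 ≈ 3.50 kΩ

V_out/V_DC = R2/(R1+R2) = 0.2409.
Rearranging, R1 = R2·(1−k)/k = 1.11 × 3.152 = 3.499 kΩ.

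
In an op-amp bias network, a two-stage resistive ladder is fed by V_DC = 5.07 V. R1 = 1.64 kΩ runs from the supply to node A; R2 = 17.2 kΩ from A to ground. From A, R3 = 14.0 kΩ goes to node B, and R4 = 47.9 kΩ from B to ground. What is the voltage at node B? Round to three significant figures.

Looking into the second stage from A: R3 + R4 = 61.90 kΩ appears in parallel with R2.
R2 ‖ (R3+R4) = 13.46 kΩ.
So V_A = 5.07 × 0.8914 = 4.519 V.
V_B = V_A × 0.7738 = 3.497 V.

V_B ≈ 3.50 V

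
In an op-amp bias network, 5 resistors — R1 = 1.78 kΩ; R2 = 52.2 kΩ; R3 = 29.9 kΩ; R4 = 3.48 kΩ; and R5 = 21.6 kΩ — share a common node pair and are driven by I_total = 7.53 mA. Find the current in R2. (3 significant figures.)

ΣG = 1/1.78 + 1/52.2 + 1/29.9 + 1/3.48 + 1/21.6 = 0.9481.
By the current-divider rule, I = I_total · G_k/ΣG = 7.53 × 0.02021 = 0.1522 mA.

I ≈ 0.152 mA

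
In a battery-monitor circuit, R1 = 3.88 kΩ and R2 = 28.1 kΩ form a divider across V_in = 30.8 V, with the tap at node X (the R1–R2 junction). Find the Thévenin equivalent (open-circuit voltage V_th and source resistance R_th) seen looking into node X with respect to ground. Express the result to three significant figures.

V_th ≈ 27.1 V, R_th ≈ 3.41 kΩ

V_th is the unloaded tap voltage: V_in · R2/(R1+R2) = 30.8 × 0.8787 = 27.06 V.
Looking into X with the source shorted: R_th = R1·R2/(R1+R2) = 3.880 × 28.1/31.98 = 3.409 kΩ.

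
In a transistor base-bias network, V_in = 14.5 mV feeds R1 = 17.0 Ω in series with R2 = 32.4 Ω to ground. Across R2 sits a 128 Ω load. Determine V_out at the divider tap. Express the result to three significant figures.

V_out ≈ 8.75 mV

The load sits in parallel with R2, giving an effective lower resistance R2' = R2·R_L/(R2+R_L) = 25.86 Ω.
Now apply the divider: V_out = 14.5 × 0.6033 = 8.748 mV.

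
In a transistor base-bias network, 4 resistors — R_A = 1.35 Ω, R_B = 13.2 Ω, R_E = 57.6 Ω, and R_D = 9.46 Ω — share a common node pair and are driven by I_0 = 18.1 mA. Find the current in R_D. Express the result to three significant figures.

I ≈ 2.04 mA

Conductances: ΣG = 1/1.35 + 1/13.2 + 1/57.6 + 1/9.46 = 0.9396 (1/Ω).
Current divider: I(R_D) = I_0 · G_k/ΣG = 18.1 × (0.1057/0.9396) = 18.1 × 0.1125 = 2.036 mA.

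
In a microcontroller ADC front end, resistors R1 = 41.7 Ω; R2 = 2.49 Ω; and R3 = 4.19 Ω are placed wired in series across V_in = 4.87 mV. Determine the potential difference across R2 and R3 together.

Series total: ΣR = 41.7 + 2.49 + 4.19 = 48.38 Ω.
R_{R2..R3} = 2.49 + 4.19 = 6.680 Ω.
Voltage divider: V = V_in · (6.680 / 48.38) = 4.87 × 0.1381 = 0.6724 mV.

V ≈ 0.672 mV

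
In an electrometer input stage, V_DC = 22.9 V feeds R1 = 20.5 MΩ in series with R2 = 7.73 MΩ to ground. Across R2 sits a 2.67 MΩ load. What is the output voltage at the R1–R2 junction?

V_out ≈ 2.02 V

The load sits in parallel with R2, giving an effective lower resistance R2' = R2·R_L/(R2+R_L) = 1.985 MΩ.
Then V_out = V_DC · R2'/(R1 + R2') = 22.9 × 1.985/22.48 = 2.021 V.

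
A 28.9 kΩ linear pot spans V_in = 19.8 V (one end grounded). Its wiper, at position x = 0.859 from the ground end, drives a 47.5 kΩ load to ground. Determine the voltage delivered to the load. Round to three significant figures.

V_out ≈ 15.8 V

The pot divides into 4.075 kΩ above the wiper and 24.83 kΩ below.
(x·R_p) ‖ R_L = 16.30 kΩ.
Then V_out = V_in · 16.30/(4.075 + 16.30) = 15.84 V.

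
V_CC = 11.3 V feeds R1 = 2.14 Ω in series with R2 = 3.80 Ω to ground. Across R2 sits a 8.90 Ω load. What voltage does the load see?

The load sits in parallel with R2, giving an effective lower resistance R2' = R2·R_L/(R2+R_L) = 2.663 Ω.
Then V_out = V_CC · R2'/(R1 + R2') = 11.3 × 2.663/4.803 = 6.265 V.

V_out ≈ 6.27 V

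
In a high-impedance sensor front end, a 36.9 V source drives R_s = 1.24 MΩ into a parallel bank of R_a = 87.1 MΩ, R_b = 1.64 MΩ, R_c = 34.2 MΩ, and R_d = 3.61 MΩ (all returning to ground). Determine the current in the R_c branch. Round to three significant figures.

Parallel bank: R_p = 1/(1/87.1 + 1/1.64 + 1/34.2 + 1/3.61) = 1.078 MΩ.
Node voltage V_A = V_DC · R_p/(R_s + R_p) = 36.9 × 0.4651 = 17.16 V.
I(R_c) = V_A / R_c = 17.16/34.2 = 0.5018 µA.

I ≈ 0.502 µA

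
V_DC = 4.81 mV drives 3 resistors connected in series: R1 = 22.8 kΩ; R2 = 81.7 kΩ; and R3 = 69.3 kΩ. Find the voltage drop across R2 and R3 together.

V ≈ 4.18 mV

Total series resistance ΣR = 22.8 + 81.7 + 69.3 = 173.8 kΩ.
R_{R2..R3} = 81.7 + 69.3 = 151.0 kΩ.
By the voltage-divider rule, V = 4.81 × 151.0/173.8 = 4.179 mV.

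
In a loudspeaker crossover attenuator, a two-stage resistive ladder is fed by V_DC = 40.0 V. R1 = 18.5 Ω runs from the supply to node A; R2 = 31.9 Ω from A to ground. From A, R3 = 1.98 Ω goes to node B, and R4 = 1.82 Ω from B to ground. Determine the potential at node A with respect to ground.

V_A ≈ 6.20 V

The second stage (R3 + R4 = 3.800 Ω) loads node A in parallel with R2.
R2 ‖ (R3+R4) = 3.396 Ω.
First divider: V_A = V_DC · 3.396/(18.5 + 3.396) = 6.203 V.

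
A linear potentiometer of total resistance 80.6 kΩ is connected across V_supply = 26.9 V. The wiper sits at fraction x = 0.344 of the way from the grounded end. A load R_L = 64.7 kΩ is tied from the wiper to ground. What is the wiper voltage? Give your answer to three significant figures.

V_out ≈ 7.22 V

The pot divides into 52.87 kΩ above the wiper and 27.73 kΩ below.
R_L loads the lower segment: effective lower R = 19.41 kΩ.
Then V_out = V_supply · 19.41/(52.87 + 19.41) = 7.223 V.
(Unloaded: V_out = x·V_supply = 9.25 V.)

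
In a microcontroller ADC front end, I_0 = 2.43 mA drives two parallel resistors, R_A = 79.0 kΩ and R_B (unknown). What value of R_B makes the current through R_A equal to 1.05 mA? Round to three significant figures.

R_B ≈ 60.1 kΩ

In a two-way split, I_A/I_0 = R_B/(R_A + R_B).
1.05/2.43 = R_B/(R_A + R_B) → R_B = R_A · (0.4321)/(1 − 0.4321) = 79.0 × 0.7609 = 60.11 kΩ.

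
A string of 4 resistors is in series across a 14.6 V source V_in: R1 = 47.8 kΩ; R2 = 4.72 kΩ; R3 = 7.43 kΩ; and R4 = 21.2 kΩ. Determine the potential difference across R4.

V ≈ 3.81 V

ΣR = 47.8 + 4.72 + 7.43 + 21.2 = 81.15 kΩ.
By the voltage-divider rule, V = 14.6 × 21.20/81.15 = 3.814 V.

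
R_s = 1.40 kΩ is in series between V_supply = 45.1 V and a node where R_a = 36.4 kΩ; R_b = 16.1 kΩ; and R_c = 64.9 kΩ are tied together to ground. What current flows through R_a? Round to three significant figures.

Equivalent of the parallel group: R_p = 9.524 kΩ.
Node voltage V_A = V_supply · R_p/(R_s + R_p) = 45.1 × 0.8718 = 39.32 V.
I(R_a) = V_A / R_a = 39.32/36.4 = 1.080 mA.
(Equivalently: I_total = 4.128 mA, then current-divider fraction G_k/ΣG = 0.2617.)

I ≈ 1.08 mA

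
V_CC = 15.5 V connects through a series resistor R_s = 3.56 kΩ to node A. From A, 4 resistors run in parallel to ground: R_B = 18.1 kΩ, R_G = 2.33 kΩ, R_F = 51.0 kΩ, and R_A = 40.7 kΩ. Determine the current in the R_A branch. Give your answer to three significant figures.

I ≈ 0.132 mA

Parallel bank: R_p = 1/(1/18.1 + 1/2.33 + 1/51.0 + 1/40.7) = 1.892 kΩ.
V_A = 15.5 × 1.892/5.452 = 5.378 V.
Branch current I = V_A/R_A = 5.378/40.7 = 0.1321 mA.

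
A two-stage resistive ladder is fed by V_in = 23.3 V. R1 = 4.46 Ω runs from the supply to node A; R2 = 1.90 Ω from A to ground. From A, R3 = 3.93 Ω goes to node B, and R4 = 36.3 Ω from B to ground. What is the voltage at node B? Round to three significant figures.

Looking into the second stage from A: R3 + R4 = 40.23 Ω appears in parallel with R2.
Effective lower resistance at A: R2 ‖ 40.23 = 1.814 Ω.
So V_A = 23.3 × 0.2892 = 6.738 V.
Then the unloaded second divider: V_B = V_A × R4/(R3+R4) = 6.738 × 0.9023 = 6.079 V.

V_B ≈ 6.08 V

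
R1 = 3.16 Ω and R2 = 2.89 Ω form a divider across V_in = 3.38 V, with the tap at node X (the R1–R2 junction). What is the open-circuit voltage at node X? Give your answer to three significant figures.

V_th is the unloaded tap voltage: V_in · R2/(R1+R2) = 3.38 × 0.4777 = 1.615 V.

V_th ≈ 1.61 V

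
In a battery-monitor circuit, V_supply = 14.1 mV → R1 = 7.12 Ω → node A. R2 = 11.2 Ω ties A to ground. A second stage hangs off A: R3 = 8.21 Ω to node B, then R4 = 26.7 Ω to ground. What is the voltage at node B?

V_B ≈ 5.86 mV

The second stage (R3 + R4 = 34.91 Ω) loads node A in parallel with R2.
Effective lower resistance at A: R2 ‖ 34.91 = 8.480 Ω.
First divider: V_A = V_supply · 8.480/(7.12 + 8.480) = 7.664 mV.
V_B = V_A × 0.7648 = 5.862 mV.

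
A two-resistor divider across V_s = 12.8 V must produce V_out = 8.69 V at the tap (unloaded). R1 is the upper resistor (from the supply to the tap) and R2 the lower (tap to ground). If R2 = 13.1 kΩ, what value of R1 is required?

Required fraction k = V_out/V_s = 0.6789.
So R1 = R2 · (V_s/V_out − 1) = 13.1 × (12.8/8.69 − 1) = 13.1 × 0.4730 = 6.196 kΩ.

R1 ≈ 6.20 kΩ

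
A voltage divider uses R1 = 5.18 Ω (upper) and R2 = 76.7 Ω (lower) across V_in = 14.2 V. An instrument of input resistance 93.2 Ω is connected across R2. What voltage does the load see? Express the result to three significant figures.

The load sits in parallel with R2, giving an effective lower resistance R2' = R2·R_L/(R2+R_L) = 42.07 Ω.
Voltage divider with the loaded lower leg: V_out = 14.2 × 42.07/(5.18 + 42.07) = 14.2 × 0.8904 = 12.64 V.

V_out ≈ 12.6 V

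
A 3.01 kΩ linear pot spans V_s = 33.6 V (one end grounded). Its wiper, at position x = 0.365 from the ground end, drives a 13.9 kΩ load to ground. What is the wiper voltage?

Lower segment x·R_p = 1.099 kΩ; upper segment (1−x)·R_p = 1.911 kΩ.
(x·R_p) ‖ R_L = 1.018 kΩ.
Then V_out = V_s · 1.018/(1.911 + 1.018) = 11.68 V.
(Unloaded: V_out = x·V_s = 12.3 V.)

V_out ≈ 11.7 V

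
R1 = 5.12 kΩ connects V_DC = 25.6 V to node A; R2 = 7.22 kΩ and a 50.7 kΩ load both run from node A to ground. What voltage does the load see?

First combine the lower leg with the load: R2 ‖ R_L = 6.320 kΩ.
Voltage divider with the loaded lower leg: V_out = 25.6 × 6.320/(5.12 + 6.320) = 25.6 × 0.5524 = 14.14 V.

V_out ≈ 14.1 V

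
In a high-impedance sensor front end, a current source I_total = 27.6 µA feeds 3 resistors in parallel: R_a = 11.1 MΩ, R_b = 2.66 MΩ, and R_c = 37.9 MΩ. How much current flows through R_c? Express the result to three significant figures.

Total conductance ΣG = 1/11.1 + 1/2.66 + 1/37.9 = 0.4924 (units of 1/MΩ).
By the current-divider rule, I = I_total · G_k/ΣG = 27.6 × 0.05358 = 1.479 µA.

I ≈ 1.48 µA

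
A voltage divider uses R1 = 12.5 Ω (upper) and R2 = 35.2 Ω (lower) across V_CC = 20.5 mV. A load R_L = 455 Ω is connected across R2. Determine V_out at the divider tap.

R2 ‖ R_L = (35.2 × 455)/(35.2 + 455) = 32.67 Ω.
Voltage divider with the loaded lower leg: V_out = 20.5 × 32.67/(12.5 + 32.67) = 20.5 × 0.7233 = 14.83 mV.
(Unloaded it would be 15.1 mV; the load pulls it down.)

V_out ≈ 14.8 mV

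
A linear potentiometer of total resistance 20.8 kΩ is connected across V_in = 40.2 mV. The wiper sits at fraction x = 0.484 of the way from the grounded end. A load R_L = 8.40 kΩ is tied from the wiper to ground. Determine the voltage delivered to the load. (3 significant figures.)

Lower segment x·R_p = 10.07 kΩ; upper segment (1−x)·R_p = 10.73 kΩ.
R_L loads the lower segment: effective lower R = 4.579 kΩ.
V_out = 40.2 × 4.579/(10.73 + 4.579) = 12.02 mV.

V_out ≈ 12.0 mV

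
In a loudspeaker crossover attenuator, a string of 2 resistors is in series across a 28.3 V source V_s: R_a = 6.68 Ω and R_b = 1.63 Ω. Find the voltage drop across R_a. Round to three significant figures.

V ≈ 22.7 V

ΣR = 6.68 + 1.63 = 8.310 Ω.
V = V_s · R/ΣR = 28.3 × 0.8039 = 22.75 V.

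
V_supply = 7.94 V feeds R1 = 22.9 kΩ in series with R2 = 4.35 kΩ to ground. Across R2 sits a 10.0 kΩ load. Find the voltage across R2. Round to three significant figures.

R2 ‖ R_L = (4.35 × 10.0)/(4.35 + 10.0) = 3.031 kΩ.
Then V_out = V_supply · R2'/(R1 + R2') = 7.94 × 3.031/25.93 = 0.9282 V.
(Unloaded it would be 1.27 V; the load pulls it down.)

V_out ≈ 0.928 V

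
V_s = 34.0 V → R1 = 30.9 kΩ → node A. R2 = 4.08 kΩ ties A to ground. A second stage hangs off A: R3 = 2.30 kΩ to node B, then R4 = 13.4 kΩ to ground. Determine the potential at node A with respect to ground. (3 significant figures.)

The second stage (R3 + R4 = 15.70 kΩ) loads node A in parallel with R2.
Effective lower resistance at A: R2 ‖ 15.70 = 3.238 kΩ.
So V_A = 34.0 × 0.09486 = 3.225 V.

V_A ≈ 3.23 V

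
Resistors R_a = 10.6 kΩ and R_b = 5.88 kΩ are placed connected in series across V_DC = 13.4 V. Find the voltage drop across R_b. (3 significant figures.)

Series total: ΣR = 10.6 + 5.88 = 16.48 kΩ.
By the voltage-divider rule, V = 13.4 × 5.880/16.48 = 4.781 V.

V ≈ 4.78 V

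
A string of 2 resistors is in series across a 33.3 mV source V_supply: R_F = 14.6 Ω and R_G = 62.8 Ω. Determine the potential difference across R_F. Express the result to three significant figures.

ΣR = 14.6 + 62.8 = 77.40 Ω.
V = V_supply · R/ΣR = 33.3 × 0.1886 = 6.281 mV.

V ≈ 6.28 mV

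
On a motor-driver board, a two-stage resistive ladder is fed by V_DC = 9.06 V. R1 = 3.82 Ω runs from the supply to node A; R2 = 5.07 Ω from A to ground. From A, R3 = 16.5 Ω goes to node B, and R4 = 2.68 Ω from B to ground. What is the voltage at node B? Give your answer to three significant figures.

V_B ≈ 0.648 V

Looking into the second stage from A: R3 + R4 = 19.18 Ω appears in parallel with R2.
Effective lower resistance at A: R2 ‖ 19.18 = 4.010 Ω.
First divider: V_A = V_DC · 4.010/(3.82 + 4.010) = 4.640 V.
V_B = V_A × 0.1397 = 0.6483 V.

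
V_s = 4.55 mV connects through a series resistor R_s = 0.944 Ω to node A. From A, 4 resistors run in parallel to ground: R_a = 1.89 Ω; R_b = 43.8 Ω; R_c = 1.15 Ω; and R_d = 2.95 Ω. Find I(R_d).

Parallel bank: R_p = 1/(1/1.89 + 1/43.8 + 1/1.15 + 1/2.95) = 0.5680 Ω.
V_A by voltage divider: V_A = 4.55 × 0.5680/(0.944 + 0.5680) = 1.709 mV.
I(R_d) = V_A / R_d = 1.709/2.95 = 0.5794 mA.

I ≈ 0.579 mA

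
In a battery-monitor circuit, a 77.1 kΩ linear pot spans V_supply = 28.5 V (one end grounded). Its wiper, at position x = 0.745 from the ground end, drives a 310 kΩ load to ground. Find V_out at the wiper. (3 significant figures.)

V_out ≈ 20.3 V

The pot divides into 19.66 kΩ above the wiper and 57.44 kΩ below.
(x·R_p) ‖ R_L = 48.46 kΩ.
V_out = 28.5 × 48.46/(19.66 + 48.46) = 20.27 V.
(Unloaded: V_out = x·V_supply = 21.2 V.)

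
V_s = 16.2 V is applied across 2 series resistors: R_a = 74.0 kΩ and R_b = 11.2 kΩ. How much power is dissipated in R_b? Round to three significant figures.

ΣR = 85.20 kΩ → I = 16.2/85.20 = 0.1901 mA.
P(R_b) = I²·R_b = (0.1901)² × 11.2 = 0.4049 mW.

P ≈ 0.405 mW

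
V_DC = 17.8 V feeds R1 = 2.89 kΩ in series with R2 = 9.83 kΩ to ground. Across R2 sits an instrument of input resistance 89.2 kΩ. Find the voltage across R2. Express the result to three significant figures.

V_out ≈ 13.4 V

R2 ‖ R_L = (9.83 × 89.2)/(9.83 + 89.2) = 8.854 kΩ.
Now apply the divider: V_out = 17.8 × 0.7539 = 13.42 V.
(Unloaded it would be 13.8 V; the load pulls it down.)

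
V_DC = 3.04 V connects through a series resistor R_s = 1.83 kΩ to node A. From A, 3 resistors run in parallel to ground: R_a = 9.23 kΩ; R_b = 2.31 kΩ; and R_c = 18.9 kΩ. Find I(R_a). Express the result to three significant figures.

I ≈ 0.158 mA

Equivalent of the parallel group: R_p = 1.683 kΩ.
V_A = 3.04 × 1.683/3.513 = 1.456 V.
Branch current I = V_A/R_a = 1.456/9.23 = 0.1578 mA.
(Equivalently: I_total = 0.8653 mA, then current-divider fraction G_k/ΣG = 0.1823.)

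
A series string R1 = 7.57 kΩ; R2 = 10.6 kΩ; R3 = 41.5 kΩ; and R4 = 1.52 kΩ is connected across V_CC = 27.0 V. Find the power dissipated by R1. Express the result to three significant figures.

P ≈ 1.47 mW

Series current I = V_CC/ΣR = 27.0/61.19 = 0.4412 mA.
P(R1) = I²·R1 = (0.4412)² × 7.57 = 1.474 mW.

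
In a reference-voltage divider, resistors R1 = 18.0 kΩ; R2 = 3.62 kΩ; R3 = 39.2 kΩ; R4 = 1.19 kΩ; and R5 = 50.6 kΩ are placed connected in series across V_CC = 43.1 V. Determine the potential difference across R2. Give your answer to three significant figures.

ΣR = 18.0 + 3.62 + 39.2 + 1.19 + 50.6 = 112.6 kΩ.
V = V_CC · R/ΣR = 43.1 × 0.03215 = 1.386 V.

V ≈ 1.39 V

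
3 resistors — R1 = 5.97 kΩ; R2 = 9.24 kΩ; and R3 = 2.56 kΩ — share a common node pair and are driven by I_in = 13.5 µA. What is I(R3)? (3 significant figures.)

Total conductance ΣG = 1/5.97 + 1/9.24 + 1/2.56 = 0.6664 (units of 1/kΩ).
By the current-divider rule, I = I_in · G_k/ΣG = 13.5 × 0.5862 = 7.914 µA.

I ≈ 7.91 µA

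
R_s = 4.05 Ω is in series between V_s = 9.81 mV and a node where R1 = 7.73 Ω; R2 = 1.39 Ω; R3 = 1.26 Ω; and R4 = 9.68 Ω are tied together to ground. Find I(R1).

Equivalent of the parallel group: R_p = 0.5728 Ω.
V_A = 9.81 × 0.5728/4.623 = 1.216 mV.
I(R1) = V_A / R1 = 1.216/7.73 = 0.1573 mA.
(Equivalently: I_total = 2.122 mA, then current-divider fraction G_k/ΣG = 0.07410.)

I ≈ 0.157 mA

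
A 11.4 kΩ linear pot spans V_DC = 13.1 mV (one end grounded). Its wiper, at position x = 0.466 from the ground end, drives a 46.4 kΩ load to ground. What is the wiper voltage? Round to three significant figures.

V_out ≈ 5.75 mV

The pot divides into 6.088 kΩ above the wiper and 5.312 kΩ below.
Lower segment in parallel with the load: 5.312 ‖ 46.4 = 4.767 kΩ.
Loaded-divider output: V_out = 13.1 × 0.4392 = 5.753 mV.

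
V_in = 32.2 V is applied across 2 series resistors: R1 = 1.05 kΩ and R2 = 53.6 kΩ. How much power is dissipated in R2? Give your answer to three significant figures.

P ≈ 18.6 mW

Series current I = V_in/ΣR = 32.2/54.65 = 0.5892 mA.
P(R2) = I²·R2 = (0.5892)² × 53.6 = 18.61 mW.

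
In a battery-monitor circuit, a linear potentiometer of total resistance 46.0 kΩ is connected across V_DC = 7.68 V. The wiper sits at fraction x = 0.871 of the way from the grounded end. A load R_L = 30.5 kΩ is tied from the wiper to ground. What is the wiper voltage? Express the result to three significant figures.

V_out ≈ 5.72 V

The pot divides into 5.934 kΩ above the wiper and 40.07 kΩ below.
Lower segment in parallel with the load: 40.07 ‖ 30.5 = 17.32 kΩ.
V_out = 7.68 × 17.32/(5.934 + 17.32) = 5.720 V.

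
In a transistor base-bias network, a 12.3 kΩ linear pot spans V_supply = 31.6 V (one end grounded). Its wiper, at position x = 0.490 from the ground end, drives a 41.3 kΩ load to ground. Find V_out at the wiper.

Split the track: R_lower = x·R_p = 6.027 kΩ, R_upper = (1−x)·R_p = 6.273 kΩ.
R_L loads the lower segment: effective lower R = 5.259 kΩ.
V_out = 31.6 × 5.259/(6.273 + 5.259) = 14.41 V.
(Unloaded: V_out = x·V_supply = 15.5 V.)

V_out ≈ 14.4 V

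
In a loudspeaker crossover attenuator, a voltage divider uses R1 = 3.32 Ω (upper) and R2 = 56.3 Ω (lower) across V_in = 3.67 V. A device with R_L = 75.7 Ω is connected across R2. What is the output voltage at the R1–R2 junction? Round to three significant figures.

V_out ≈ 3.33 V

First combine the lower leg with the load: R2 ‖ R_L = 32.29 Ω.
Now apply the divider: V_out = 3.67 × 0.9068 = 3.328 V.
(Unloaded it would be 3.47 V; the load pulls it down.)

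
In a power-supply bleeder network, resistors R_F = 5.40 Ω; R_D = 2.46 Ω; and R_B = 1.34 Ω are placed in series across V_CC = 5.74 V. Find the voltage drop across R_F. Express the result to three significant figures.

Total series resistance ΣR = 5.40 + 2.46 + 1.34 = 9.200 Ω.
By the voltage-divider rule, V = 5.74 × 5.400/9.200 = 3.369 V.

V ≈ 3.37 V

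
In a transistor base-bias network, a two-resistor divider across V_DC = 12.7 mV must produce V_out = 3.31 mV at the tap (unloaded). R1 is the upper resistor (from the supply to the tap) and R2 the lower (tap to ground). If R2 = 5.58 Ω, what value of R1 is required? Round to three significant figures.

The divider ratio is R2/(R1+R2) = 3.31/12.7 = 0.2606.
So R1 = R2 · (V_DC/V_out − 1) = 5.58 × (12.7/3.31 − 1) = 5.58 × 2.837 = 15.83 Ω.

R1 ≈ 15.8 Ω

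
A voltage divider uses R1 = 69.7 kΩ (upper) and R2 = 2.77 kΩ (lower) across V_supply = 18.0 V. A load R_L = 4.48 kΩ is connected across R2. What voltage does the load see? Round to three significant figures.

R2 ‖ R_L = (2.77 × 4.48)/(2.77 + 4.48) = 1.712 kΩ.
Voltage divider with the loaded lower leg: V_out = 18.0 × 1.712/(69.7 + 1.712) = 18.0 × 0.02397 = 0.4314 V.
(Unloaded it would be 0.688 V; the load pulls it down.)

V_out ≈ 0.431 V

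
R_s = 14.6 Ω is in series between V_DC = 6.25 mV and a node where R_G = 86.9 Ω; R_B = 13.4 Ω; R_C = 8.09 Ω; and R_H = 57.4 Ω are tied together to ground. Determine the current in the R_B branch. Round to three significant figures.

I ≈ 0.108 mA

Parallel bank: R_p = 1/(1/86.9 + 1/13.4 + 1/8.09 + 1/57.4) = 4.402 Ω.
Node voltage V_A = V_DC · R_p/(R_s + R_p) = 6.25 × 0.2317 = 1.448 mV.
Branch current I = V_A/R_B = 1.448/13.4 = 0.1081 mA.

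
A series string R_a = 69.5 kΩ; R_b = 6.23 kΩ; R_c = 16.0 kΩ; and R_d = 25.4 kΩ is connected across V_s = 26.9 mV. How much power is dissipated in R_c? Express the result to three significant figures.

P ≈ 0.844 nW

Series current I = V_s/ΣR = 26.9/117.1 = 0.2297 µA.
V(R_c) = I·R = 3.675 mV; P = V·I = 3.675 × 0.2297 = 0.8439 nW.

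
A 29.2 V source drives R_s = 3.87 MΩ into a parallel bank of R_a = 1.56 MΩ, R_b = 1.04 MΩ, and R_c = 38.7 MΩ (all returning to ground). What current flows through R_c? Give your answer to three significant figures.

I ≈ 0.103 µA

Equivalent of the parallel group: R_p = 0.6141 MΩ.
V_A by voltage divider: V_A = 29.2 × 0.6141/(3.87 + 0.6141) = 3.999 V.
I(R_c) = V_A / R_c = 3.999/38.7 = 0.1033 µA.
(Check via current divider: I_total = 6.512 µA; share G_k/ΣG = 0.01587 → same result.)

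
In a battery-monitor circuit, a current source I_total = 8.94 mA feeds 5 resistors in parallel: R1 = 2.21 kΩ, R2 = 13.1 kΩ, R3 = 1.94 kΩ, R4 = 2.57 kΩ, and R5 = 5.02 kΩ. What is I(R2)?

Conductances: ΣG = 1/2.21 + 1/13.1 + 1/1.94 + 1/2.57 + 1/5.02 = 1.633 (1/kΩ).
By the current-divider rule, I = I_total · G_k/ΣG = 8.94 × 0.04676 = 0.4180 mA.

I ≈ 0.418 mA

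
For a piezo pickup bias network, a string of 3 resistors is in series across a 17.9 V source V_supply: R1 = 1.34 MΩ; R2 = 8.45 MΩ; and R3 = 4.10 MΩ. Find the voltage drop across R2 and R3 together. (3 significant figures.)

Total series resistance ΣR = 1.34 + 8.45 + 4.10 = 13.89 MΩ.
R_{R2..R3} = 8.45 + 4.10 = 12.55 MΩ.
By the voltage-divider rule, V = 17.9 × 12.55/13.89 = 16.17 V.

V ≈ 16.2 V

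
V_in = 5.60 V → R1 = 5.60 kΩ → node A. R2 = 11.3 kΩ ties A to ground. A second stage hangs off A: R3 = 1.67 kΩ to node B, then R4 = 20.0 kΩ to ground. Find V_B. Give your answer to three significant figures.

Node A sees R2 in parallel with the series input of stage 2, R3 + R4 = 21.67 kΩ.
R2 ‖ (R3+R4) = 7.427 kΩ.
V_A = 5.60 × 7.427/(5.60 + 7.427) = 3.193 V.
Stage 2 is unloaded, so V_B = V_A · R4/(R3+R4) = 3.193 × 20.0/21.67 = 2.947 V.

V_B ≈ 2.95 V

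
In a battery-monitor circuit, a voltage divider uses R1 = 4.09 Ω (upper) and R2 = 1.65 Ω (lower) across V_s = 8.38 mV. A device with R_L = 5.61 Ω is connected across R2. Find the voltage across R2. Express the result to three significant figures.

V_out ≈ 1.99 mV

First combine the lower leg with the load: R2 ‖ R_L = 1.275 Ω.
Then V_out = V_s · R2'/(R1 + R2') = 8.38 × 1.275/5.365 = 1.992 mV.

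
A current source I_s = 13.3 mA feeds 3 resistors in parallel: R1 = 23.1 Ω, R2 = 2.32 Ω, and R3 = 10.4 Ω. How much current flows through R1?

I ≈ 1.01 mA

ΣG = 1/23.1 + 1/2.32 + 1/10.4 = 0.5705.
R1 takes the fraction G_k/ΣG = 0.04329/0.5705 = 0.07588, so I = 13.3 × 0.07588 = 1.009 mA.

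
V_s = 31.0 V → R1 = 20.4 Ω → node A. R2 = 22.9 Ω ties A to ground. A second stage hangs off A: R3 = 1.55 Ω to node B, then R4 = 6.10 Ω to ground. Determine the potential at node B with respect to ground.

Node A sees R2 in parallel with the series input of stage 2, R3 + R4 = 7.650 Ω.
R2 ‖ (R3+R4) = 5.734 Ω.
First divider: V_A = V_s · 5.734/(20.4 + 5.734) = 6.802 V.
Then the unloaded second divider: V_B = V_A × R4/(R3+R4) = 6.802 × 0.7974 = 5.424 V.

V_B ≈ 5.42 V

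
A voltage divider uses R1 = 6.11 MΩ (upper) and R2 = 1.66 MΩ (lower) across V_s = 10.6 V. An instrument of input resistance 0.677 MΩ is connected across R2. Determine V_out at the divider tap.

R2 ‖ R_L = (1.66 × 0.677)/(1.66 + 0.677) = 0.4809 MΩ.
Now apply the divider: V_out = 10.6 × 0.07296 = 0.7734 V.

V_out ≈ 0.773 V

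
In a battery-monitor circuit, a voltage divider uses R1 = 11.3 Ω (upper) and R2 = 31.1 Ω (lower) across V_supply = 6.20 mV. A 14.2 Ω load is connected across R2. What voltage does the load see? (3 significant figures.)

R2 ‖ R_L = (31.1 × 14.2)/(31.1 + 14.2) = 9.749 Ω.
Now apply the divider: V_out = 6.20 × 0.4632 = 2.872 mV.

V_out ≈ 2.87 mV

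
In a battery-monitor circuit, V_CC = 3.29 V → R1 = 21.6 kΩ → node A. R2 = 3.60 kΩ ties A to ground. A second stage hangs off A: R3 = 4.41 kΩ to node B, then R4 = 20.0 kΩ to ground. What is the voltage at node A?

V_A ≈ 0.417 V

The second stage (R3 + R4 = 24.41 kΩ) loads node A in parallel with R2.
R2 ‖ (R3+R4) = 3.137 kΩ.
First divider: V_A = V_CC · 3.137/(21.6 + 3.137) = 0.4173 V.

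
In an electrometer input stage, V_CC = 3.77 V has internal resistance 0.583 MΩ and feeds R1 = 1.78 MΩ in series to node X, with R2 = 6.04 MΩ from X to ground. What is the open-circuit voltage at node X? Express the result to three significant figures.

R1' = 0.583 + 1.78 = 2.363 MΩ (source resistance + R1).
V_th is the unloaded tap voltage: V_CC · R2/(R1'+R2) = 3.77 × 0.7188 = 2.710 V.

V_th ≈ 2.71 V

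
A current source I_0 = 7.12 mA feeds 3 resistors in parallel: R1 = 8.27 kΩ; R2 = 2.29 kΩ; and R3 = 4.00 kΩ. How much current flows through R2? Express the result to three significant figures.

Total conductance ΣG = 1/8.27 + 1/2.29 + 1/4.00 = 0.8076 (units of 1/kΩ).
R2 takes the fraction G_k/ΣG = 0.4367/0.8076 = 0.5407, so I = 7.12 × 0.5407 = 3.850 mA.

I ≈ 3.85 mA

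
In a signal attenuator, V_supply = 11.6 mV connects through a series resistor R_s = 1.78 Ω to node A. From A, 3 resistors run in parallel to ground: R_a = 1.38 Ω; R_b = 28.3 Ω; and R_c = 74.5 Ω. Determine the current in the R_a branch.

I ≈ 3.54 mA

Equivalent of the parallel group: R_p = 1.293 Ω.
V_A = 11.6 × 1.293/3.073 = 4.881 mV.
Branch current I = V_A/R_a = 4.881/1.38 = 3.537 mA.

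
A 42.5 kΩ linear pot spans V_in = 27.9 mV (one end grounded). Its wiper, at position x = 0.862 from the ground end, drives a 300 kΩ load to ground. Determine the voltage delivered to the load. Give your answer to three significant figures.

V_out ≈ 23.7 mV

The pot divides into 5.865 kΩ above the wiper and 36.63 kΩ below.
R_L loads the lower segment: effective lower R = 32.65 kΩ.
Loaded-divider output: V_out = 27.9 × 0.8477 = 23.65 mV.
(Unloaded: V_out = x·V_in = 24.0 mV.)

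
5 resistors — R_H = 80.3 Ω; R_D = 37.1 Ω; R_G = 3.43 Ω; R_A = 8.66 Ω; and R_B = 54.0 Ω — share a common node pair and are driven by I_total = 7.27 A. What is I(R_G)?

Total conductance ΣG = 1/80.3 + 1/37.1 + 1/3.43 + 1/8.66 + 1/54.0 = 0.4649 (units of 1/Ω).
R_G takes the fraction G_k/ΣG = 0.2915/0.4649 = 0.6271, so I = 7.27 × 0.6271 = 4.559 A.

I ≈ 4.56 A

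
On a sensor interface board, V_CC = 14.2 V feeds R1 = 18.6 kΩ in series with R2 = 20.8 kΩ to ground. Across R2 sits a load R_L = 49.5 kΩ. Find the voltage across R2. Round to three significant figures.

The load sits in parallel with R2, giving an effective lower resistance R2' = R2·R_L/(R2+R_L) = 14.65 kΩ.
Now apply the divider: V_out = 14.2 × 0.4405 = 6.256 V.

V_out ≈ 6.26 V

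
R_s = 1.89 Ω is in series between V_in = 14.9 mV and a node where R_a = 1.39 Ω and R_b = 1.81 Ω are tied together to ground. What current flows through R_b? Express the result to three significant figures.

Equivalent of the parallel group: R_p = 0.7862 Ω.
Node voltage V_A = V_in · R_p/(R_s + R_p) = 14.9 × 0.2938 = 4.377 mV.
Branch current I = V_A/R_b = 4.377/1.81 = 2.418 mA.

I ≈ 2.42 mA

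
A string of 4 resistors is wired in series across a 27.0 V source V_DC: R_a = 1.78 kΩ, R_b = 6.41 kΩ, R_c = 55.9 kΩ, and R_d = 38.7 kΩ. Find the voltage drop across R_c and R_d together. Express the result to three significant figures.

Series total: ΣR = 1.78 + 6.41 + 55.9 + 38.7 = 102.8 kΩ.
R_{R_c..R_d} = 55.9 + 38.7 = 94.60 kΩ.
Voltage divider: V = V_DC · (94.60 / 102.8) = 27.0 × 0.9203 = 24.85 V.

V ≈ 24.8 V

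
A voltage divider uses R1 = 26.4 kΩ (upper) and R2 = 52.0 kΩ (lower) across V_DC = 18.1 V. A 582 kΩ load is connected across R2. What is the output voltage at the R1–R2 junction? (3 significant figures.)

R2 ‖ R_L = (52.0 × 582)/(52.0 + 582) = 47.74 kΩ.
Now apply the divider: V_out = 18.1 × 0.6439 = 11.65 V.
(Unloaded it would be 12.0 V; the load pulls it down.)

V_out ≈ 11.7 V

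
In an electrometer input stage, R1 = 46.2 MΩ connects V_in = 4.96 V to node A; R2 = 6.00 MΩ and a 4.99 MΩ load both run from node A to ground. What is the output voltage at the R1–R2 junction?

V_out ≈ 0.276 V

R2 ‖ R_L = (6.00 × 4.99)/(6.00 + 4.99) = 2.724 MΩ.
Now apply the divider: V_out = 4.96 × 0.05568 = 0.2762 V.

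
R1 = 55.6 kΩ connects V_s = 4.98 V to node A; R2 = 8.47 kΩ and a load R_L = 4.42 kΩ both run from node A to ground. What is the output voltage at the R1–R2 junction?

The load sits in parallel with R2, giving an effective lower resistance R2' = R2·R_L/(R2+R_L) = 2.904 kΩ.
Now apply the divider: V_out = 4.98 × 0.04964 = 0.2472 V.
(Unloaded it would be 0.658 V; the load pulls it down.)

V_out ≈ 0.247 V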